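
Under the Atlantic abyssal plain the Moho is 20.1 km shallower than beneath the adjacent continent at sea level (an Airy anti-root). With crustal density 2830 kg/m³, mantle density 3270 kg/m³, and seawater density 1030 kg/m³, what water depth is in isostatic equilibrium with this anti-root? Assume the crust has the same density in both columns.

4.91 km

Replacing a thickness d of crust by seawater at the top must be balanced by replacing crust with mantle at the base: d (ρ_c − ρ_w) = a (ρ_m − ρ_c).
d = a (ρ_m − ρ_c)/(ρ_c − ρ_w) = 20.1 km × 440/1800 = 4.91 km.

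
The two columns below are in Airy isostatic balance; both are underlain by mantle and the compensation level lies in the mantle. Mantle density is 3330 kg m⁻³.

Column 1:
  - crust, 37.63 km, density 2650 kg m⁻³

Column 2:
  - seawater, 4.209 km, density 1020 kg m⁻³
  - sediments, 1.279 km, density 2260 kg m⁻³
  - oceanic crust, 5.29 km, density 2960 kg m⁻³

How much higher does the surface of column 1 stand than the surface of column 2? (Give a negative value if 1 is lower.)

For any compensation level in the mantle, the mantle terms cancel and isostasy reduces to e = (Σt_1 − Σt_2) − (Σ(ρt)_1 − Σ(ρt)_2) / ρ_m.
Σt_1 = 37.63 km; Σt_2 = 10.778 km; Σ(ρt)_1 = 99719.5; Σ(ρt)_2 = 22842.12 (in km·kg m⁻³).
e = (37.63 − 10.778) − (99719.5 − 22842.12) / 3330 = 3.77 km.

3.77 km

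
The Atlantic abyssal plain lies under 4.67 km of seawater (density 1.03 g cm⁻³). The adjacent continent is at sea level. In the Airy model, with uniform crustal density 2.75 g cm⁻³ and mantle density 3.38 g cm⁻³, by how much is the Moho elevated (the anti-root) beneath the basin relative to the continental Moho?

By Archimedes' principle applied to the lithosphere: replacing crust with seawater at the top is compensated by replacing crust with mantle at the base: d (ρ_c − ρ_w) = a (ρ_m − ρ_c).
a = d (ρ_c − ρ_w)/(ρ_m − ρ_c) = 4.67 km × 1.72/0.63 = 12.7 km.

12.7 km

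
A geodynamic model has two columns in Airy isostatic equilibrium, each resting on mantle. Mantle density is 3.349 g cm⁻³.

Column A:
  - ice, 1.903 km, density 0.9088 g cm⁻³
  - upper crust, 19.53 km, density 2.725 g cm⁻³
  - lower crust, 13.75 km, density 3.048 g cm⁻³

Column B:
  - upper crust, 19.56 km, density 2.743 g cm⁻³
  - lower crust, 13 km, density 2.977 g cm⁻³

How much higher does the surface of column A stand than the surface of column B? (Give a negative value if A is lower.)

For any compensation level in the mantle, the mantle terms cancel and isostasy reduces to e = (Σt_A − Σt_B) − (Σ(ρt)_A − Σ(ρt)_B) / ρ_m.
Σt_A = 35.183 km; Σt_B = 32.56 km; Σ(ρt)_A = 96.8586964; Σ(ρt)_B = 92.35408 (in km·g cm⁻³).
e = (35.183 − 32.56) − (96.8586964 − 92.35408) / 3.349 = 1.28 km.

1.28 km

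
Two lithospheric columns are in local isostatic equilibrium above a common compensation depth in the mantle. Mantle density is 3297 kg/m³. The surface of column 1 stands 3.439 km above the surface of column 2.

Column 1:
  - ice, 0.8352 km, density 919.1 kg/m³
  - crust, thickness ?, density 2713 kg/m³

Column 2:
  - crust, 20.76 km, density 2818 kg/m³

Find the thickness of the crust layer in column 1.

33 km

Take the compensation level at the base of the deeper column (depth z_c below the surface of column 1) and equate Σ ρ_i t_i down to z_c; mantle fills any gap and the z_c terms cancel.
Column 1: 0.8352×919.1 + x×2713 + (z_c − 0.8352 − x)×3297
Column 2: 3.439×0 + 20.76×2818 + (z_c − 3.439 − 20.76)×3297
The z_c×3297 term appears on both sides and cancels. Collect the known terms of each column as K = Σ(ρt)_known − 3297 × (depth of known layers): K_1 = 767.63232 − 3297×0.8352 = −1986.02208; K_2 = 58501.68 − 3297×(3.439 + 20.76) = −21282.423.
Balance: K_1 − x×(3297 − 2713) = K_2, so x = (K_1 − K_2)/(3297 − 2713) = 19296.4/584 = 33 km.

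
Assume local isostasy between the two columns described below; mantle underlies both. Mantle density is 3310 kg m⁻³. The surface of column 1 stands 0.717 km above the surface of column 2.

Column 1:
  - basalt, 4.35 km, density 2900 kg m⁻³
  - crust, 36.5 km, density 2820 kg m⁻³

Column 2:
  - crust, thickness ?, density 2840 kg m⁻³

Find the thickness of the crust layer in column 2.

Take the compensation level at the base of the deeper column (depth z_c below the surface of column 1) and equate Σ ρ_i t_i down to z_c; mantle fills any gap and the z_c terms cancel.
Column 1: 4.35×2900 + 36.5×2820 + (z_c − 40.85)×3310
Column 2: 0.717×0 + x×2840 + (z_c − 0.717 − 0 − x)×3310
The z_c×3310 term appears on both sides and cancels. Collect the known terms of each column as K = Σ(ρt)_known − 3310 × (depth of known layers): K_1 = 115545 − 3310×40.85 = −19668.5; K_2 = 0 − 3310×(0.717 + 0) = −2373.27.
Balance: K_1 = K_2 − x×(3310 − 2840), so x = (K_2 − K_1)/(3310 − 2840) = 17295.2/470 = 36.8 km.

36.8 km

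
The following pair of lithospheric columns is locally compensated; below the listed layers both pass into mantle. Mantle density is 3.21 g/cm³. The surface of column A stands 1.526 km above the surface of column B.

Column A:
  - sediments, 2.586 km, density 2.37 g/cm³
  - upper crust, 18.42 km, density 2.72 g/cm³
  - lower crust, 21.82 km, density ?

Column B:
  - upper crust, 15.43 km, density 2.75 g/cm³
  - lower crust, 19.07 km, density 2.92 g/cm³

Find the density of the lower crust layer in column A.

Take the compensation level at the base of the deeper column (depth z_c below the surface of column A) and equate Σ ρ_i t_i down to z_c; mantle fills any gap and the z_c terms cancel.
Column A: 2.586×2.37 + 18.42×2.72 + 21.82×ρ + (z_c − 42.826)×3.21
Column B: 1.526×0 + 15.43×2.75 + 19.07×2.92 + (z_c − 1.526 − 34.5)×3.21
The z_c×3.21 term appears on both sides and cancels. Collect the known terms of each column as K = Σ(ρt)_known − 3.21 × (depth of known layers): K_A = 56.23122 − 3.21×42.826 = −81.24024; K_B = 98.1169 − 3.21×(1.526 + 34.5) = −17.52656.
Balance: K_A + 21.82×ρ = K_B, so ρ = (K_B − K_A)/21.82 = 63.7137/21.82 = 2.92 g/cm³.

2.92 g/cm³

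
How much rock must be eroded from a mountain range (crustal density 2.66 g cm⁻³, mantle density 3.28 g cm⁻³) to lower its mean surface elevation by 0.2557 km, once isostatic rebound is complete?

Net drop Δ = e − u = e − e ρ_c/ρ_m = e (ρ_m − ρ_c)/ρ_m.
e = Δ ρ_m/(ρ_m − ρ_c) = 0.2557 km × 3.28/0.62 = 1.35 km.

1.35 km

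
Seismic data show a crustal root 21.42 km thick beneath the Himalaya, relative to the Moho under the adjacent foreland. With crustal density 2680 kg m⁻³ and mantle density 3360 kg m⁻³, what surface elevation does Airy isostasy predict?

5.43 km

Equating mass per unit area of the two columns: ρ_c h = (ρ_m − ρ_c) r.
h = r (ρ_m − ρ_c) / ρ_c = 21.42 km × (3360 − 2680) / 2680 = 5.43 km.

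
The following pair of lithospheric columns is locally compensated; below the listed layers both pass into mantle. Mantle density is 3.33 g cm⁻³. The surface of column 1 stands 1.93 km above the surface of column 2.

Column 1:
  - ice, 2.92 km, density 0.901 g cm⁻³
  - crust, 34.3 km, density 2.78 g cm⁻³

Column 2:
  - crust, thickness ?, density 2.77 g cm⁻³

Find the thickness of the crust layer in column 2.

Take the compensation level at the base of the deeper column (depth z_c below the surface of column 1) and equate Σ ρ_i t_i down to z_c; mantle fills any gap and the z_c terms cancel.
Column 1: 2.92×0.901 + 34.3×2.78 + (z_c − 37.22)×3.33
Column 2: 1.93×0 + x×2.77 + (z_c − 1.93 − 0 − x)×3.33
The z_c×3.33 term appears on both sides and cancels. Collect the known terms of each column as K = Σ(ρt)_known − 3.33 × (depth of known layers): K_1 = 97.98492 − 3.33×37.22 = −25.95768; K_2 = 0 − 3.33×(1.93 + 0) = −6.4269.
Balance: K_1 = K_2 − x×(3.33 − 2.77), so x = (K_2 − K_1)/(3.33 − 2.77) = 19.5308/0.56 = 34.9 km.

34.9 km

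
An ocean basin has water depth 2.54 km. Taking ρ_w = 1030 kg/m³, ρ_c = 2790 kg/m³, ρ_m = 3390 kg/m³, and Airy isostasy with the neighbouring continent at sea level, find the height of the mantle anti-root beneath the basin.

7.45 km

Isostatic balance requires: replacing crust with seawater at the top is compensated by replacing crust with mantle at the base: d (ρ_c − ρ_w) = a (ρ_m − ρ_c).
a = d (ρ_c − ρ_w)/(ρ_m − ρ_c) = 2.54 km × 1760/600 = 7.45 km.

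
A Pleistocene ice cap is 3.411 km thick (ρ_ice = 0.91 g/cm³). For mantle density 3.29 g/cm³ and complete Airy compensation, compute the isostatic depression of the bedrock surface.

By Archimedes' principle applied to the lithosphere: the ice load ρ_ice t is balanced by mantle displaced below, ρ_m s.
s = t ρ_ice / ρ_m = 3.411 km × 0.91/3.29 = 0.943 km.

0.943 km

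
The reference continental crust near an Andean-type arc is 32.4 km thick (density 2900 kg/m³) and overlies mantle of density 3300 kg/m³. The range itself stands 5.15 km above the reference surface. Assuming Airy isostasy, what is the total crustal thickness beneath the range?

Root depth r = h ρ_c / (ρ_m − ρ_c) = 5.15 km × 2900 / 400 = 37.34 km.
Total thickness = T + h + r = 32.4 km + 5.15 km + 37.34 km = 74.9 km.

74.9 km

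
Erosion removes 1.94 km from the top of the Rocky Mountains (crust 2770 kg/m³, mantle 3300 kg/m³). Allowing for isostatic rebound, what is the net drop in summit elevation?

0.312 km

Rebound u = e ρ_c/ρ_m = 1.94 km × 2770/3300 = 1.628 km.
Net surface drop = e − u = 1.94 km − 1.628 km = e (ρ_m − ρ_c)/ρ_m = 0.312 km.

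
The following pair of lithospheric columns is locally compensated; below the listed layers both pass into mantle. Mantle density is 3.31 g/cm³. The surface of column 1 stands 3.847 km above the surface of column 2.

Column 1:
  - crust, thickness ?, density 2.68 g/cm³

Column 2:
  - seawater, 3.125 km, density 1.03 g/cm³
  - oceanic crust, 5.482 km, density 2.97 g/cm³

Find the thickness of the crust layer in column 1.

Take the compensation level at the base of the deeper column (depth z_c below the surface of column 1) and equate Σ ρ_i t_i down to z_c; mantle fills any gap and the z_c terms cancel.
Column 1: x×2.68 + (z_c − 0 − x)×3.31
Column 2: 3.847×0 + 3.125×1.03 + 5.482×2.97 + (z_c − 3.847 − 8.607)×3.31
The z_c×3.31 term appears on both sides and cancels. Collect the known terms of each column as K = Σ(ρt)_known − 3.31 × (depth of known layers): K_1 = 0 − 3.31×0 = 0; K_2 = 19.50029 − 3.31×(3.847 + 8.607) = −21.72245.
Balance: K_1 − x×(3.31 − 2.68) = K_2, so x = (K_1 − K_2)/(3.31 − 2.68) = 21.7224/0.63 = 34.5 km.

34.5 km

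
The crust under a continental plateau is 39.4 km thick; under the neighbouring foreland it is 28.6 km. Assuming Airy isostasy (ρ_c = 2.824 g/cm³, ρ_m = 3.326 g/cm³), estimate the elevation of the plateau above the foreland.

Excess crust Δ = 39.4 km − 28.6 km = 10.8 km, split between elevation h and root r with h + r = Δ.
Airy balance ρ_c h = (ρ_m − ρ_c) r gives r = h ρ_c/(ρ_m − ρ_c), so h (1 + ρ_c/(ρ_m − ρ_c)) = Δ, i.e. h = Δ (ρ_m − ρ_c)/ρ_m.
h = 10.8 km × 0.502/3.326 = 1.63 km.

1.63 km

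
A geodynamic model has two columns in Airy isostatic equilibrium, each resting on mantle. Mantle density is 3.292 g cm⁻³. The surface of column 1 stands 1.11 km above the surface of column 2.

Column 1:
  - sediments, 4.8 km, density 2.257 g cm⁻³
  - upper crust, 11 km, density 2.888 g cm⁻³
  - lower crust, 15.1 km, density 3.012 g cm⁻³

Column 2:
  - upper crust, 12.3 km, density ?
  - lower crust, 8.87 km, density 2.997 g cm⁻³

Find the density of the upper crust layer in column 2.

2.69 g cm⁻³

Take the compensation level at the base of the deeper column (depth z_c below the surface of column 1) and equate Σ ρ_i t_i down to z_c; mantle fills any gap and the z_c terms cancel.
Column 1: 4.8×2.257 + 11×2.888 + 15.1×3.012 + (z_c − 30.9)×3.292
Column 2: 1.11×0 + 12.3×ρ + 8.87×2.997 + (z_c − 1.11 − 21.17)×3.292
The z_c×3.292 term appears on both sides and cancels. Collect the known terms of each column as K = Σ(ρt)_known − 3.292 × (depth of known layers): K_1 = 88.0828 − 3.292×30.9 = −13.64; K_2 = 26.58339 − 3.292×(1.11 + 21.17) = −46.76237.
Balance: K_1 = K_2 + 12.3×ρ, so ρ = (K_1 − K_2)/12.3 = 33.1224/12.3 = 2.69 g cm⁻³.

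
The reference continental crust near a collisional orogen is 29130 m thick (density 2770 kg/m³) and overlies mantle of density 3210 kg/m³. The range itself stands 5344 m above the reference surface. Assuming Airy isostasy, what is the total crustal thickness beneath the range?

Root depth r = h ρ_c / (ρ_m − ρ_c) = 5344 m × 2770 / 440 = 33640 m.
Total thickness = T + h + r = 29130 m + 5344 m + 33640 m = 68100 m.

68100 m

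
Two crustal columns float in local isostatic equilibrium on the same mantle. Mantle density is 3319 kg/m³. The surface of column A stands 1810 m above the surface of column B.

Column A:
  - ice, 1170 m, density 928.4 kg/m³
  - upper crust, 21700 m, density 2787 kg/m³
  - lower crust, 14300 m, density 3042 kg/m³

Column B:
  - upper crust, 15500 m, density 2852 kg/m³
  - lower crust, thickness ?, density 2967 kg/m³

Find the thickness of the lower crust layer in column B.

14400 m

Take the compensation level at the base of the deeper column (depth z_c below the surface of column A) and equate Σ ρ_i t_i down to z_c; mantle fills any gap and the z_c terms cancel.
Column A: 1170×928.4 + 21700×2787 + 14300×3042 + (z_c − 37170)×3319
Column B: 1810×0 + 15500×2852 + x×2967 + (z_c − 1810 − 15500 − x)×3319
The z_c×3319 term appears on both sides and cancels. Collect the known terms of each column as K = Σ(ρt)_known − 3319 × (depth of known layers): K_A = 105064728 − 3319×37170 = −18302502; K_B = 44206000 − 3319×(1810 + 15500) = −13245890.
Balance: K_A = K_B − x×(3319 − 2967), so x = (K_B − K_A)/(3319 − 2967) = 5056610/352 = 14400 m.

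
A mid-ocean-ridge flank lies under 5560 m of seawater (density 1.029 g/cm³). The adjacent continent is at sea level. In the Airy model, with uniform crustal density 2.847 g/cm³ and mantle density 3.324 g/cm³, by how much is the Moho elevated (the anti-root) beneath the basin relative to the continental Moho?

By Archimedes' principle applied to the lithosphere: replacing crust with seawater at the top is compensated by replacing crust with mantle at the base: d (ρ_c − ρ_w) = a (ρ_m − ρ_c).
a = d (ρ_c − ρ_w)/(ρ_m − ρ_c) = 5560 m × 1.818/0.477 = 21200 m.

21200 m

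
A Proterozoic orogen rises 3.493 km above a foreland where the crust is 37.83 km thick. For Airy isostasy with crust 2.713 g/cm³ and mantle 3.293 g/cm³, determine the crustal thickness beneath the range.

Root depth r = h ρ_c / (ρ_m − ρ_c) = 3.493 km × 2.713 / 0.58 = 16.34 km.
Total thickness = T + h + r = 37.83 km + 3.493 km + 16.34 km = 57.7 km.

57.7 km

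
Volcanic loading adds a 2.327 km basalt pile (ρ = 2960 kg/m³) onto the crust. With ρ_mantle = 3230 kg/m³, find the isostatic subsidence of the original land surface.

2.13 km

Subaerial loading: s = t ρ_load / ρ_m.
s = 2.327 km × 2960/3230 = 2.13 km.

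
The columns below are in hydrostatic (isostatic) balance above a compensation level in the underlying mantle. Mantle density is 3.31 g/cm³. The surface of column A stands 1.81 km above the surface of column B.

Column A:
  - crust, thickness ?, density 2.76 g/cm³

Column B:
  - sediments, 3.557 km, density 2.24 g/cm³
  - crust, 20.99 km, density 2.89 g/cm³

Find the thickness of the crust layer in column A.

33.8 km

Take the compensation level at the base of the deeper column (depth z_c below the surface of column A) and equate Σ ρ_i t_i down to z_c; mantle fills any gap and the z_c terms cancel.
Column A: x×2.76 + (z_c − 0 − x)×3.31
Column B: 1.81×0 + 3.557×2.24 + 20.99×2.89 + (z_c − 1.81 − 24.547)×3.31
The z_c×3.31 term appears on both sides and cancels. Collect the known terms of each column as K = Σ(ρt)_known − 3.31 × (depth of known layers): K_A = 0 − 3.31×0 = 0; K_B = 68.62878 − 3.31×(1.81 + 24.547) = −18.61289.
Balance: K_A − x×(3.31 − 2.76) = K_B, so x = (K_A − K_B)/(3.31 − 2.76) = 18.6129/0.55 = 33.8 km.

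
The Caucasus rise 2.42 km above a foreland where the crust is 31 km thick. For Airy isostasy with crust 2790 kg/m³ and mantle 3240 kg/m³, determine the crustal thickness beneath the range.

48.4 km

Root depth r = h ρ_c / (ρ_m − ρ_c) = 2.42 km × 2790 / 450 = 15 km.
Total thickness = T + h + r = 31 km + 2.42 km + 15 km = 48.4 km.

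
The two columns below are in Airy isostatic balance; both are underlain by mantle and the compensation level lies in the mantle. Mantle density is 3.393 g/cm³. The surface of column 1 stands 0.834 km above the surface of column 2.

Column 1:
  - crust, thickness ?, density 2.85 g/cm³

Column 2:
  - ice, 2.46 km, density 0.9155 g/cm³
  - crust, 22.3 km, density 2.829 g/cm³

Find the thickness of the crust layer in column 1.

39.6 km

Take the compensation level at the base of the deeper column (depth z_c below the surface of column 1) and equate Σ ρ_i t_i down to z_c; mantle fills any gap and the z_c terms cancel.
Column 1: x×2.85 + (z_c − 0 − x)×3.393
Column 2: 0.834×0 + 2.46×0.9155 + 22.3×2.829 + (z_c − 0.834 − 24.76)×3.393
The z_c×3.393 term appears on both sides and cancels. Collect the known terms of each column as K = Σ(ρt)_known − 3.393 × (depth of known layers): K_1 = 0 − 3.393×0 = 0; K_2 = 65.33883 − 3.393×(0.834 + 24.76) = −21.501612.
Balance: K_1 − x×(3.393 − 2.85) = K_2, so x = (K_1 − K_2)/(3.393 − 2.85) = 21.5016/0.543 = 39.6 km.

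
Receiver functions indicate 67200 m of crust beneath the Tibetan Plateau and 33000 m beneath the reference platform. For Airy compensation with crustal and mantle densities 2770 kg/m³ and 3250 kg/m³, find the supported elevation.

Excess crust Δ = 67200 m − 33000 m = 34200 m, split between elevation h and root r with h + r = Δ.
Airy balance ρ_c h = (ρ_m − ρ_c) r gives r = h ρ_c/(ρ_m − ρ_c), so h (1 + ρ_c/(ρ_m − ρ_c)) = Δ, i.e. h = Δ (ρ_m − ρ_c)/ρ_m.
h = 34200 m × 480/3250 = 5050 m.

5050 m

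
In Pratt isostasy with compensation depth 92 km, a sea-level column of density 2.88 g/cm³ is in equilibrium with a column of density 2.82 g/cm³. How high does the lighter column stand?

ρ_ref D = ρ (D + h) → h = D (ρ_ref − ρ)/ρ.
h = 92 km × (2.88 − 2.82)/2.82 = 1.96 km.

1.96 km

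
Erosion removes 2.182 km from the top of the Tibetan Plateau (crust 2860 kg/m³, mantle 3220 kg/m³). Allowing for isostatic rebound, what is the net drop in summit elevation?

Rebound u = e ρ_c/ρ_m = 2.182 km × 2860/3220 = 1.938 km.
Net surface drop = e − u = 2.182 km − 1.938 km = e (ρ_m − ρ_c)/ρ_m = 0.244 km.

0.244 km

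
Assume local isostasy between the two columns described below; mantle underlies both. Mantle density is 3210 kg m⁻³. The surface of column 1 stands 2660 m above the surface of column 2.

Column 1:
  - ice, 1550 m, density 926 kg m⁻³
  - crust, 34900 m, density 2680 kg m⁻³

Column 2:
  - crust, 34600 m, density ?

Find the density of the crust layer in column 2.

Take the compensation level at the base of the deeper column (depth z_c below the surface of column 1) and equate Σ ρ_i t_i down to z_c; mantle fills any gap and the z_c terms cancel.
Column 1: 1550×926 + 34900×2680 + (z_c − 36450)×3210
Column 2: 2660×0 + 34600×ρ + (z_c − 2660 − 34600)×3210
The z_c×3210 term appears on both sides and cancels. Collect the known terms of each column as K = Σ(ρt)_known − 3210 × (depth of known layers): K_1 = 94967300 − 3210×36450 = −22037200; K_2 = 0 − 3210×(2660 + 34600) = −119604600.
Balance: K_1 = K_2 + 34600×ρ, so ρ = (K_1 − K_2)/34600 = 97567400/34600 = 2820 kg m⁻³.

2820 kg m⁻³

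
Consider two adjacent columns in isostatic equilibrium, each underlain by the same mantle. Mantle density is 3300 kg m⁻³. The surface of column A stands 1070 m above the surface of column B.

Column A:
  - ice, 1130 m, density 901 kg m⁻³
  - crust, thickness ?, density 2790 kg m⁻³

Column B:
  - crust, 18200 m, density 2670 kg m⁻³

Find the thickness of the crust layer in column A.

24100 m

Take the compensation level at the base of the deeper column (depth z_c below the surface of column A) and equate Σ ρ_i t_i down to z_c; mantle fills any gap and the z_c terms cancel.
Column A: 1130×901 + x×2790 + (z_c − 1130 − x)×3300
Column B: 1070×0 + 18200×2670 + (z_c − 1070 − 18200)×3300
The z_c×3300 term appears on both sides and cancels. Collect the known terms of each column as K = Σ(ρt)_known − 3300 × (depth of known layers): K_A = 1018130 − 3300×1130 = −2710870; K_B = 48594000 − 3300×(1070 + 18200) = −14997000.
Balance: K_A − x×(3300 − 2790) = K_B, so x = (K_A − K_B)/(3300 − 2790) = 12286100/510 = 24100 m.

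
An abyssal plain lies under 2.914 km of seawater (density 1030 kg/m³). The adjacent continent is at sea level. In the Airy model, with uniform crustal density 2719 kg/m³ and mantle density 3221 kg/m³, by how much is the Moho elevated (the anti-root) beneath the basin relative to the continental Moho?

9.8 km

For local isostatic compensation: replacing crust with seawater at the top is compensated by replacing crust with mantle at the base: d (ρ_c − ρ_w) = a (ρ_m − ρ_c).
a = d (ρ_c − ρ_w)/(ρ_m − ρ_c) = 2.914 km × 1689/502 = 9.8 km.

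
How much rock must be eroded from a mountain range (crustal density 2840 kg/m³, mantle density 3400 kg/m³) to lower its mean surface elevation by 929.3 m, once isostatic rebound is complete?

Net drop Δ = e − u = e − e ρ_c/ρ_m = e (ρ_m − ρ_c)/ρ_m.
e = Δ ρ_m/(ρ_m − ρ_c) = 929.3 m × 3400/560 = 5640 m.

5640 m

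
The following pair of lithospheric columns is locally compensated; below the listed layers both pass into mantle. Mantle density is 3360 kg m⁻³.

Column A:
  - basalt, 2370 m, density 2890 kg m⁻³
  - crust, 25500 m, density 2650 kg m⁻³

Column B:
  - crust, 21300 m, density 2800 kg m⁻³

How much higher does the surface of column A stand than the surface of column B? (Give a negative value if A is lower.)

2170 m

For any compensation level in the mantle, the mantle terms cancel and isostasy reduces to e = (Σt_A − Σt_B) − (Σ(ρt)_A − Σ(ρt)_B) / ρ_m.
Σt_A = 27870 m; Σt_B = 21300 m; Σ(ρt)_A = 74424300; Σ(ρt)_B = 59640000 (in m·kg m⁻³).
e = (27870 − 21300) − (74424300 − 59640000) / 3360 = 2170 m.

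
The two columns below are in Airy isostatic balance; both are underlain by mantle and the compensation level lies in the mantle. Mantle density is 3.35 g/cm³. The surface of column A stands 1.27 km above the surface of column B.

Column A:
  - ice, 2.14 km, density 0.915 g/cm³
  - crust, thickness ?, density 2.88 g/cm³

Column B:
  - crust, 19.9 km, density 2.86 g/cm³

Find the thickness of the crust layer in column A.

Take the compensation level at the base of the deeper column (depth z_c below the surface of column A) and equate Σ ρ_i t_i down to z_c; mantle fills any gap and the z_c terms cancel.
Column A: 2.14×0.915 + x×2.88 + (z_c − 2.14 − x)×3.35
Column B: 1.27×0 + 19.9×2.86 + (z_c − 1.27 − 19.9)×3.35
The z_c×3.35 term appears on both sides and cancels. Collect the known terms of each column as K = Σ(ρt)_known − 3.35 × (depth of known layers): K_A = 1.9581 − 3.35×2.14 = −5.2109; K_B = 56.914 − 3.35×(1.27 + 19.9) = −14.0055.
Balance: K_A − x×(3.35 − 2.88) = K_B, so x = (K_A − K_B)/(3.35 − 2.88) = 8.7946/0.47 = 18.7 km.

18.7 km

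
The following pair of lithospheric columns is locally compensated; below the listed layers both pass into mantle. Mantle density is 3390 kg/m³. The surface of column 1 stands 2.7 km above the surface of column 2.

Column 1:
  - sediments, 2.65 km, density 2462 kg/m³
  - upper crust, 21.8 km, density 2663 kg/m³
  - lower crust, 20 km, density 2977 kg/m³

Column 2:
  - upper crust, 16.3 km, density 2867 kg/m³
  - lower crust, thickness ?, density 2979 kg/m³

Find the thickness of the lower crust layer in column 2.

Take the compensation level at the base of the deeper column (depth z_c below the surface of column 1) and equate Σ ρ_i t_i down to z_c; mantle fills any gap and the z_c terms cancel.
Column 1: 2.65×2462 + 21.8×2663 + 20×2977 + (z_c − 44.45)×3390
Column 2: 2.7×0 + 16.3×2867 + x×2979 + (z_c − 2.7 − 16.3 − x)×3390
The z_c×3390 term appears on both sides and cancels. Collect the known terms of each column as K = Σ(ρt)_known − 3390 × (depth of known layers): K_1 = 124117.7 − 3390×44.45 = −26567.8; K_2 = 46732.1 − 3390×(2.7 + 16.3) = −17677.9.
Balance: K_1 = K_2 − x×(3390 − 2979), so x = (K_2 − K_1)/(3390 − 2979) = 8889.9/411 = 21.6 km.

21.6 km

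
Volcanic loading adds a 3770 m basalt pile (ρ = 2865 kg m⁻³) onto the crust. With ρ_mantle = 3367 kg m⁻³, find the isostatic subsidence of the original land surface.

3210 m

Subaerial loading: s = t ρ_load / ρ_m.
s = 3770 m × 2865/3367 = 3210 m.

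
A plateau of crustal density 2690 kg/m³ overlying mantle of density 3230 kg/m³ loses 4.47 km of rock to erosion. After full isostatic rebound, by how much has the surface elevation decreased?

0.747 km

Rebound u = e ρ_c/ρ_m = 4.47 km × 2690/3230 = 3.723 km.
Net surface drop = e − u = 4.47 km − 3.723 km = e (ρ_m − ρ_c)/ρ_m = 0.747 km.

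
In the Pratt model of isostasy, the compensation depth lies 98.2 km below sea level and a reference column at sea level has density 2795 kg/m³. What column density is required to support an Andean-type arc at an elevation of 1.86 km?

Pratt balance: ρ_ref D = ρ (D + h).
ρ = ρ_ref D/(D + h) = 2795 × 98.2 km/(98.2 km + 1.86 km) = 2740 kg/m³.

2740 kg/m³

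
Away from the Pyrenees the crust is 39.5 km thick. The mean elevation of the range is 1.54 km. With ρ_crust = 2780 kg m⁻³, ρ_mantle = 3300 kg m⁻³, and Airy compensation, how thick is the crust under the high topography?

49.3 km

Root depth r = h ρ_c / (ρ_m − ρ_c) = 1.54 km × 2780 / 520 = 8.233 km.
Total thickness = T + h + r = 39.5 km + 1.54 km + 8.233 km = 49.3 km.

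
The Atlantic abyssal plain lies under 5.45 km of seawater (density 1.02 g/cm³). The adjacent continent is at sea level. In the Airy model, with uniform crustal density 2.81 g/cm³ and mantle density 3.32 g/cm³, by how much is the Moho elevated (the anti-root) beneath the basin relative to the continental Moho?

For local isostatic compensation: replacing crust with seawater at the top is compensated by replacing crust with mantle at the base: d (ρ_c − ρ_w) = a (ρ_m − ρ_c).
a = d (ρ_c − ρ_w)/(ρ_m − ρ_c) = 5.45 km × 1.79/0.51 = 19.1 km.

19.1 km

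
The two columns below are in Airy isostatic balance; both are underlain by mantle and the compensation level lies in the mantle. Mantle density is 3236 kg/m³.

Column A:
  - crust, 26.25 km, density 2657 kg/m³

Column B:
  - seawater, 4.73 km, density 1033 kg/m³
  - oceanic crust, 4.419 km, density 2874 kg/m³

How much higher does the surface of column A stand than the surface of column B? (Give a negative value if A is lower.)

For any compensation level in the mantle, the mantle terms cancel and isostasy reduces to e = (Σt_A − Σt_B) − (Σ(ρt)_A − Σ(ρt)_B) / ρ_m.
Σt_A = 26.25 km; Σt_B = 9.149 km; Σ(ρt)_A = 69746.25; Σ(ρt)_B = 17586.296 (in km·kg/m³).
e = (26.25 − 9.149) − (69746.25 − 17586.296) / 3236 = 0.982 km.

0.982 km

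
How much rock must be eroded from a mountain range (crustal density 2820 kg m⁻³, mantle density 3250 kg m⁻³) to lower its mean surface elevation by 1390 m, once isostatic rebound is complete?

10500 m

Net drop Δ = e − u = e − e ρ_c/ρ_m = e (ρ_m − ρ_c)/ρ_m.
e = Δ ρ_m/(ρ_m − ρ_c) = 1390 m × 3250/430 = 10500 m.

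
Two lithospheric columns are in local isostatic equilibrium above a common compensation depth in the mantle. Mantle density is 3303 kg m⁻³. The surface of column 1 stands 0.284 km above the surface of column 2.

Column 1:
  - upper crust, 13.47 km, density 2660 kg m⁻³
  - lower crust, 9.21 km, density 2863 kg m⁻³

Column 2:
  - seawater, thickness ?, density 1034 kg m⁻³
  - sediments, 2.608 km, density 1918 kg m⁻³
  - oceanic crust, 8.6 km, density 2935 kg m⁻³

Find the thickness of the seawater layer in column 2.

Take the compensation level at the base of the deeper column (depth z_c below the surface of column 1) and equate Σ ρ_i t_i down to z_c; mantle fills any gap and the z_c terms cancel.
Column 1: 13.47×2660 + 9.21×2863 + (z_c − 22.68)×3303
Column 2: 0.284×0 + x×1034 + 2.608×1918 + 8.6×2935 + (z_c − 0.284 − 11.208 − x)×3303
The z_c×3303 term appears on both sides and cancels. Collect the known terms of each column as K = Σ(ρt)_known − 3303 × (depth of known layers): K_1 = 62198.43 − 3303×22.68 = −12713.61; K_2 = 30243.144 − 3303×(0.284 + 11.208) = −7714.932.
Balance: K_1 = K_2 − x×(3303 − 1034), so x = (K_2 − K_1)/(3303 − 1034) = 4998.68/2269 = 2.2 km.

2.2 km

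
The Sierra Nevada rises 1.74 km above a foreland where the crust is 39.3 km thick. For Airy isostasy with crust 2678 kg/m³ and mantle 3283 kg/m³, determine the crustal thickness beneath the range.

Root depth r = h ρ_c / (ρ_m − ρ_c) = 1.74 km × 2678 / 605 = 7.702 km.
Total thickness = T + h + r = 39.3 km + 1.74 km + 7.702 km = 48.7 km.

48.7 km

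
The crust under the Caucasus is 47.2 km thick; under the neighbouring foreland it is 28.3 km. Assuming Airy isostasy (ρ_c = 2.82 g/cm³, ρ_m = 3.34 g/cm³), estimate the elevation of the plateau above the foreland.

2.94 km

Excess crust Δ = 47.2 km − 28.3 km = 18.9 km, split between elevation h and root r with h + r = Δ.
Airy balance ρ_c h = (ρ_m − ρ_c) r gives r = h ρ_c/(ρ_m − ρ_c), so h (1 + ρ_c/(ρ_m − ρ_c)) = Δ, i.e. h = Δ (ρ_m − ρ_c)/ρ_m.
h = 18.9 km × 0.52/3.34 = 2.94 km.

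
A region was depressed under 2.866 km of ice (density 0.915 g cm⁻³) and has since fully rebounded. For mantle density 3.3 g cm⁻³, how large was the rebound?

0.795 km

Removing the load lets mantle flow back in; uplift u satisfies ρ_ice t = ρ_m u.
u = t ρ_ice/ρ_m = 2.866 km × 0.915/3.3 = 0.795 km.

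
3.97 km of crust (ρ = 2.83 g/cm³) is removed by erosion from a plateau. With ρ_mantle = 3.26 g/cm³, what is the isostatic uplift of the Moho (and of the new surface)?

3.45 km

Unloading: uplift u = e ρ_c/ρ_m = 3.97 km × 2.83/3.26 = 3.45 km.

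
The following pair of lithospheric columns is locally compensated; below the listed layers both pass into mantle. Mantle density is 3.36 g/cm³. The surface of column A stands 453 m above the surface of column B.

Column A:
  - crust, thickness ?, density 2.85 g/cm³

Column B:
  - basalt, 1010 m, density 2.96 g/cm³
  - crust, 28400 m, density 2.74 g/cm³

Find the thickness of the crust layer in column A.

38300 m

Take the compensation level at the base of the deeper column (depth z_c below the surface of column A) and equate Σ ρ_i t_i down to z_c; mantle fills any gap and the z_c terms cancel.
Column A: x×2.85 + (z_c − 0 − x)×3.36
Column B: 453×0 + 1010×2.96 + 28400×2.74 + (z_c − 453 − 29410)×3.36
The z_c×3.36 term appears on both sides and cancels. Collect the known terms of each column as K = Σ(ρt)_known − 3.36 × (depth of known layers): K_A = 0 − 3.36×0 = 0; K_B = 80805.6 − 3.36×(453 + 29410) = −19534.08.
Balance: K_A − x×(3.36 − 2.85) = K_B, so x = (K_A − K_B)/(3.36 − 2.85) = 19534.1/0.51 = 38300 m.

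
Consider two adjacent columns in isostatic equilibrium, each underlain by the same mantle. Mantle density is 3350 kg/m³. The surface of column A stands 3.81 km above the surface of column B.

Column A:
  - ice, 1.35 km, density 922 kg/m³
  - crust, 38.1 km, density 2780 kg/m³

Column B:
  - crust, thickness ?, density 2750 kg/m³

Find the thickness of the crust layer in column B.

Take the compensation level at the base of the deeper column (depth z_c below the surface of column A) and equate Σ ρ_i t_i down to z_c; mantle fills any gap and the z_c terms cancel.
Column A: 1.35×922 + 38.1×2780 + (z_c − 39.45)×3350
Column B: 3.81×0 + x×2750 + (z_c − 3.81 − 0 − x)×3350
The z_c×3350 term appears on both sides and cancels. Collect the known terms of each column as K = Σ(ρt)_known − 3350 × (depth of known layers): K_A = 107162.7 − 3350×39.45 = −24994.8; K_B = 0 − 3350×(3.81 + 0) = −12763.5.
Balance: K_A = K_B − x×(3350 − 2750), so x = (K_B − K_A)/(3350 − 2750) = 12231.3/600 = 20.4 km.

20.4 km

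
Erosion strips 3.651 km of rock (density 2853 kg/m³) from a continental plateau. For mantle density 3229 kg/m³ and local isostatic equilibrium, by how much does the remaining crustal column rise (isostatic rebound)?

3.23 km

Unloading: uplift u = e ρ_c/ρ_m = 3.651 km × 2853/3229 = 3.23 km.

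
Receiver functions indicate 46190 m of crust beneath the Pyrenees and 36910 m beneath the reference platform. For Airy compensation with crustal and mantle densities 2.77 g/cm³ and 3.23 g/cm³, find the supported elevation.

1320 m

Excess crust Δ = 46190 m − 36910 m = 9280 m, split between elevation h and root r with h + r = Δ.
Airy balance ρ_c h = (ρ_m − ρ_c) r gives r = h ρ_c/(ρ_m − ρ_c), so h (1 + ρ_c/(ρ_m − ρ_c)) = Δ, i.e. h = Δ (ρ_m − ρ_c)/ρ_m.
h = 9280 m × 0.46/3.23 = 1320 m.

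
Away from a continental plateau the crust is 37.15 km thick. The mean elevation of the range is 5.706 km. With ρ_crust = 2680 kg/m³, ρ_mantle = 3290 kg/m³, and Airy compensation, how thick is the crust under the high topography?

Root depth r = h ρ_c / (ρ_m − ρ_c) = 5.706 km × 2680 / 610 = 25.07 km.
Total thickness = T + h + r = 37.15 km + 5.706 km + 25.07 km = 67.9 km.

67.9 km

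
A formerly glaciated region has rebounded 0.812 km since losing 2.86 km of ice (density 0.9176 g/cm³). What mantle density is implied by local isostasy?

3.23 g/cm³

ρ_m = ρ_ice t / u = 0.9176 × 2.86 km/0.812 km = 3.23 g/cm³.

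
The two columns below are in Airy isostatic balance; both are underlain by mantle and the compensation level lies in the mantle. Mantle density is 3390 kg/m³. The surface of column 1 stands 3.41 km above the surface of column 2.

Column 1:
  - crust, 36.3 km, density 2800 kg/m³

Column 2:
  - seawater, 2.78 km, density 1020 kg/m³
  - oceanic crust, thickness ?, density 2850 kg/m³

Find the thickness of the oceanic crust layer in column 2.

6.05 km

Take the compensation level at the base of the deeper column (depth z_c below the surface of column 1) and equate Σ ρ_i t_i down to z_c; mantle fills any gap and the z_c terms cancel.
Column 1: 36.3×2800 + (z_c − 36.3)×3390
Column 2: 3.41×0 + 2.78×1020 + x×2850 + (z_c − 3.41 − 2.78 − x)×3390
The z_c×3390 term appears on both sides and cancels. Collect the known terms of each column as K = Σ(ρt)_known − 3390 × (depth of known layers): K_1 = 101640 − 3390×36.3 = −21417; K_2 = 2835.6 − 3390×(3.41 + 2.78) = −18148.5.
Balance: K_1 = K_2 − x×(3390 − 2850), so x = (K_2 − K_1)/(3390 − 2850) = 3268.5/540 = 6.05 km.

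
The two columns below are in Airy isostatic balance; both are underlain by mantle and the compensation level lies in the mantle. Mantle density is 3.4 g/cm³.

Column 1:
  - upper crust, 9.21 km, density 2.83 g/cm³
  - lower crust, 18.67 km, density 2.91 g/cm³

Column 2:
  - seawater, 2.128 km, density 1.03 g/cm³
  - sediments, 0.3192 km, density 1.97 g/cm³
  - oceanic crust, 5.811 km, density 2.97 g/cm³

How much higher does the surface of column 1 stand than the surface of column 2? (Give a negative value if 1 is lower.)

1.88 km

For any compensation level in the mantle, the mantle terms cancel and isostasy reduces to e = (Σt_1 − Σt_2) − (Σ(ρt)_1 − Σ(ρt)_2) / ρ_m.
Σt_1 = 27.88 km; Σt_2 = 8.2582 km; Σ(ρt)_1 = 80.394; Σ(ρt)_2 = 20.079334 (in km·g/cm³).
e = (27.88 − 8.2582) − (80.394 − 20.079334) / 3.4 = 1.88 km.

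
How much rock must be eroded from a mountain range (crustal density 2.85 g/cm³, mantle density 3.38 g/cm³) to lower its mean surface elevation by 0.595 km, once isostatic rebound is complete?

Net drop Δ = e − u = e − e ρ_c/ρ_m = e (ρ_m − ρ_c)/ρ_m.
e = Δ ρ_m/(ρ_m − ρ_c) = 0.595 km × 3.38/0.53 = 3.79 km.

3.79 km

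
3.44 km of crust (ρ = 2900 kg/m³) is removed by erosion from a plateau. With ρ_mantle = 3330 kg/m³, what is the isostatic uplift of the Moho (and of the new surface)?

Unloading: uplift u = e ρ_c/ρ_m = 3.44 km × 2900/3330 = 3 km.

3 km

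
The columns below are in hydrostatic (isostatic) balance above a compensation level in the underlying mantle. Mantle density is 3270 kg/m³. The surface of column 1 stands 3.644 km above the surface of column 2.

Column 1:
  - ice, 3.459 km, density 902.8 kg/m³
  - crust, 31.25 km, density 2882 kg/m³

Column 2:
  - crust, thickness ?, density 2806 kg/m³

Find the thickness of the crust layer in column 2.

Take the compensation level at the base of the deeper column (depth z_c below the surface of column 1) and equate Σ ρ_i t_i down to z_c; mantle fills any gap and the z_c terms cancel.
Column 1: 3.459×902.8 + 31.25×2882 + (z_c − 34.709)×3270
Column 2: 3.644×0 + x×2806 + (z_c − 3.644 − 0 − x)×3270
The z_c×3270 term appears on both sides and cancels. Collect the known terms of each column as K = Σ(ρt)_known − 3270 × (depth of known layers): K_1 = 93185.2852 − 3270×34.709 = −20313.1448; K_2 = 0 − 3270×(3.644 + 0) = −11915.88.
Balance: K_1 = K_2 − x×(3270 − 2806), so x = (K_2 − K_1)/(3270 − 2806) = 8397.26/464 = 18.1 km.

18.1 km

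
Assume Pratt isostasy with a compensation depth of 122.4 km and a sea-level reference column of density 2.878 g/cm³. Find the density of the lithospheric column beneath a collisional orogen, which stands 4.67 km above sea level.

2.77 g/cm³

Pratt balance: ρ_ref D = ρ (D + h).
ρ = ρ_ref D/(D + h) = 2.878 × 122.4 km/(122.4 km + 4.67 km) = 2.77 g/cm³.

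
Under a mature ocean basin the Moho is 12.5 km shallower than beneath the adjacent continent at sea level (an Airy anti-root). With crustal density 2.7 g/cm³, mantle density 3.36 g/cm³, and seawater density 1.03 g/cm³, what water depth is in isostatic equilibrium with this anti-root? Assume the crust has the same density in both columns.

4.94 km

Replacing a thickness d of crust by seawater at the top must be balanced by replacing crust with mantle at the base: d (ρ_c − ρ_w) = a (ρ_m − ρ_c).
d = a (ρ_m − ρ_c)/(ρ_c − ρ_w) = 12.5 km × 0.66/1.67 = 4.94 km.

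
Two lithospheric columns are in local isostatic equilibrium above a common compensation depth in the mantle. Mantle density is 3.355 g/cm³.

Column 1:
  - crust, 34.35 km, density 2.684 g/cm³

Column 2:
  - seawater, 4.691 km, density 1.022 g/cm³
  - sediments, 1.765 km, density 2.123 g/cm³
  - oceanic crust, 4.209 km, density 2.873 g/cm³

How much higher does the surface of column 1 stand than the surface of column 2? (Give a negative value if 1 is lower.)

For any compensation level in the mantle, the mantle terms cancel and isostasy reduces to e = (Σt_1 − Σt_2) − (Σ(ρt)_1 − Σ(ρt)_2) / ρ_m.
Σt_1 = 34.35 km; Σt_2 = 10.665 km; Σ(ρt)_1 = 92.1954; Σ(ρt)_2 = 20.633754 (in km·g/cm³).
e = (34.35 − 10.665) − (92.1954 − 20.633754) / 3.355 = 2.36 km.

2.36 km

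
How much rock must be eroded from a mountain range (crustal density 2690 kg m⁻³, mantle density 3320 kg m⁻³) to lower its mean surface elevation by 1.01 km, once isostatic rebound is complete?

5.32 km

Net drop Δ = e − u = e − e ρ_c/ρ_m = e (ρ_m − ρ_c)/ρ_m.
e = Δ ρ_m/(ρ_m − ρ_c) = 1.01 km × 3320/630 = 5.32 km.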